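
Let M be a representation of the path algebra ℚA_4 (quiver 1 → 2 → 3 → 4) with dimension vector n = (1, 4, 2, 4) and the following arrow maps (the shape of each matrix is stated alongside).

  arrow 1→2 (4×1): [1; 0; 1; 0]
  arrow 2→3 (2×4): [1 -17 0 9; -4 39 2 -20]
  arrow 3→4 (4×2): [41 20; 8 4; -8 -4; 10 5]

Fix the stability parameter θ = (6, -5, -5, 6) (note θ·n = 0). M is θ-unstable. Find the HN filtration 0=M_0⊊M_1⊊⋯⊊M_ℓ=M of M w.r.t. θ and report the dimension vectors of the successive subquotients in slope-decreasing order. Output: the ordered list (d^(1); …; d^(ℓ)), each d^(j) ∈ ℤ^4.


Via rank(M_{q-1}∘⋯∘M_p): M ≅ I[1,4], I[2,2]^2, I[2,4], I[4,4]^2.
μ_θ-semistable layers: μ^(1)=6; μ^(2)=-4/3; μ^(3)=-5

((0, 0, 0, 4); (1, 1, 1, 0); (0, 3, 1, 0))


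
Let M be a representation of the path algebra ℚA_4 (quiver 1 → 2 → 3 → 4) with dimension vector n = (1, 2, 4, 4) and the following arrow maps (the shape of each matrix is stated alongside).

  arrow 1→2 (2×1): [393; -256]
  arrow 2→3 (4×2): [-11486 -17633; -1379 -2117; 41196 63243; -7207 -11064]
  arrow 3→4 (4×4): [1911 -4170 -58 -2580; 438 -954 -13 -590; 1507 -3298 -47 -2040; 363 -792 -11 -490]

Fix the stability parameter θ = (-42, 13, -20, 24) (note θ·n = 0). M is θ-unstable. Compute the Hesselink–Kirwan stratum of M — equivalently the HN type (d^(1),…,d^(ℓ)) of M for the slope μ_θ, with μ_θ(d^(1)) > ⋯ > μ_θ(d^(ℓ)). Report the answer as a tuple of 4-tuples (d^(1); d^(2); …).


Barcode: M ≅ I[1,3], I[2,4], I[3,4]^2, I[4,4]. HN layers by μ_θ (4 steps, strictly decreasing):
  μ^(1)=24; μ^(2)=-7/2; μ^(3)=-20; μ^(4)=-42

((0, 0, 0, 4); (0, 2, 2, 0); (0, 0, 2, 0); (1, 0, 0, 0))


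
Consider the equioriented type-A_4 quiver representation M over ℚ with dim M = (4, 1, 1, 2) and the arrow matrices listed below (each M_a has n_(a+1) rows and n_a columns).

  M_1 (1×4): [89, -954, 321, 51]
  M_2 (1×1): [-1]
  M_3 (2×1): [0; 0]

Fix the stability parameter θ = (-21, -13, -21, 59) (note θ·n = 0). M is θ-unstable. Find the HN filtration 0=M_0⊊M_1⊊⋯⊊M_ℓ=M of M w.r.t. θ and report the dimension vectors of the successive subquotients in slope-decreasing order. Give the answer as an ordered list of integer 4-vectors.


Barcode: M ≅ I[1,1]^3, I[1,3], I[4,4]^2. HN layers by μ_θ (3 steps, strictly decreasing):
  μ^(1)=59; μ^(2)=-17; μ^(3)=-21

((0, 0, 0, 2); (0, 1, 1, 0); (4, 0, 0, 0))


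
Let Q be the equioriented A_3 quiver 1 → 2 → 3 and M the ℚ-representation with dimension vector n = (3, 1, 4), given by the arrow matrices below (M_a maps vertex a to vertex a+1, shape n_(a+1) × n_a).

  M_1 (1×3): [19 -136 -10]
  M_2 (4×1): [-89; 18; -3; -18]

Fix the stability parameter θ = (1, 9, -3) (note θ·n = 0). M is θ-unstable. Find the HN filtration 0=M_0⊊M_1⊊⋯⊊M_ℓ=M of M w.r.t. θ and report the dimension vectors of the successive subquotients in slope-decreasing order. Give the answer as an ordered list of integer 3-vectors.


Barcode: M ≅ I[1,1]^2, I[1,3], I[3,3]^3. HN layers by μ_θ (3 steps, strictly decreasing):
  μ^(1)=3; μ^(2)=1; μ^(3)=-3

((0, 1, 1); (3, 0, 0); (0, 0, 3))


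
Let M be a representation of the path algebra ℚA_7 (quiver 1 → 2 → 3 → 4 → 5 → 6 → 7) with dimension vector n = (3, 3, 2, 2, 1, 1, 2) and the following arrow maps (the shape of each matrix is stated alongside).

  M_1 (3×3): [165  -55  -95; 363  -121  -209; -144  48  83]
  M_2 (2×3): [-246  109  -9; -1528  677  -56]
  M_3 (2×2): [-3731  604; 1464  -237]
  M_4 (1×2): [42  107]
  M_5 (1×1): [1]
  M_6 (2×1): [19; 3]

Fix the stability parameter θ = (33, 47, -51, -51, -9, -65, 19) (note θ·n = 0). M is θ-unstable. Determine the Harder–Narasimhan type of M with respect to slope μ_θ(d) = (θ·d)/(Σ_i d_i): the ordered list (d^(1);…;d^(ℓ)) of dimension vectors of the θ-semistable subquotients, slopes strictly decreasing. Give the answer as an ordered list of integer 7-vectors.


Via rank(M_{q-1}∘⋯∘M_p): M ≅ I[1,1], I[1,4], I[1,7], I[2,2], I[7,7].
μ_θ-semistable layers: μ^(1)=47; μ^(2)=33; μ^(3)=19; μ^(4)=-11/2; μ^(5)=-16

((0, 1, 0, 0, 0, 0, 0); (1, 0, 0, 0, 0, 0, 0); (0, 0, 0, 0, 0, 0, 2); (1, 1, 1, 1, 0, 0, 0); (1, 1, 1, 1, 1, 1, 0))


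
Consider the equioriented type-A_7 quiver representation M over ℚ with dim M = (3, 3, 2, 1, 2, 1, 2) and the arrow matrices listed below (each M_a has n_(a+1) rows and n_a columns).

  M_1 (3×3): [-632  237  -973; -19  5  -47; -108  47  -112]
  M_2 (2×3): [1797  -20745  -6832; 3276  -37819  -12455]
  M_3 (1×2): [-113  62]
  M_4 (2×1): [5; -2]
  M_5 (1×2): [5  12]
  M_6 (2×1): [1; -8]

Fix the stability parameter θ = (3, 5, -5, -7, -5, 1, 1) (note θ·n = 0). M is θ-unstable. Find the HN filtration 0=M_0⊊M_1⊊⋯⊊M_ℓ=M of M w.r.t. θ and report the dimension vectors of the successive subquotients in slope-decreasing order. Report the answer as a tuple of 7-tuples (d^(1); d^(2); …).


Barcode: M ≅ I[1,2], I[1,3], I[1,7], I[5,5], I[7,7]. HN layers by μ_θ (5 steps, strictly decreasing):
  μ^(1)=5; μ^(2)=3; μ^(3)=1; μ^(4)=-9/5; μ^(5)=-5

((0, 1, 0, 0, 0, 0, 0); (1, 0, 0, 0, 0, 0, 0); (1, 1, 1, 0, 0, 1, 2); (1, 1, 1, 1, 1, 0, 0); (0, 0, 0, 0, 1, 0, 0))


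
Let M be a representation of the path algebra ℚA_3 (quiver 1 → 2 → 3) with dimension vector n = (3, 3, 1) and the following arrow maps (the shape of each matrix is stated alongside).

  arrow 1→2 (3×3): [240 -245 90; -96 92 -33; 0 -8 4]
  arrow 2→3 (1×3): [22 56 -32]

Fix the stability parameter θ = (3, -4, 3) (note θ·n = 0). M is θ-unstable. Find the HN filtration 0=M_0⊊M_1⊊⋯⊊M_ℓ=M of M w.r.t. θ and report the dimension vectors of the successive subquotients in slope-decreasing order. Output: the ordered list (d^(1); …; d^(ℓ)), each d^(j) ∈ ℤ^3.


Via rank(M_{q-1}∘⋯∘M_p): M ≅ I[1,1], I[1,2], I[1,3], I[2,2].
μ_θ-semistable layers: μ^(1)=3; μ^(2)=-1/2; μ^(3)=-4

((1, 0, 1); (2, 2, 0); (0, 1, 0))


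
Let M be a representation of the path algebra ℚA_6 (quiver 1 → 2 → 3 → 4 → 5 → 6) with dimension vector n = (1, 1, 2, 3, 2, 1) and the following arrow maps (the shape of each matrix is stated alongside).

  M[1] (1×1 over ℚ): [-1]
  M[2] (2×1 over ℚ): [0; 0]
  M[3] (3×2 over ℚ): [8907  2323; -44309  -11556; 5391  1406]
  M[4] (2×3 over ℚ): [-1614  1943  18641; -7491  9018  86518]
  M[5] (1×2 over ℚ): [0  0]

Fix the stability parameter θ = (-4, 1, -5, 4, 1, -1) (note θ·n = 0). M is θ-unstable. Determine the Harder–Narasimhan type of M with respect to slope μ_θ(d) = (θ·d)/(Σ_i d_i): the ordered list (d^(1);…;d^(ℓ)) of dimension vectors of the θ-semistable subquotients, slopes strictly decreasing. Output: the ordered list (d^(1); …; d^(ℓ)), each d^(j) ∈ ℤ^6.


Interval decomposition of M: I[1,2], I[3,5]^2, I[4,4], I[6,6].
HN type (ℓ=6): μ^(1)=4; μ^(2)=5/2; μ^(3)=1; μ^(4)=-1; μ^(5)=-4; μ^(6)=-5

((0, 0, 0, 1, 0, 0); (0, 0, 0, 2, 2, 0); (0, 1, 0, 0, 0, 0); (0, 0, 0, 0, 0, 1); (1, 0, 0, 0, 0, 0); (0, 0, 2, 0, 0, 0))


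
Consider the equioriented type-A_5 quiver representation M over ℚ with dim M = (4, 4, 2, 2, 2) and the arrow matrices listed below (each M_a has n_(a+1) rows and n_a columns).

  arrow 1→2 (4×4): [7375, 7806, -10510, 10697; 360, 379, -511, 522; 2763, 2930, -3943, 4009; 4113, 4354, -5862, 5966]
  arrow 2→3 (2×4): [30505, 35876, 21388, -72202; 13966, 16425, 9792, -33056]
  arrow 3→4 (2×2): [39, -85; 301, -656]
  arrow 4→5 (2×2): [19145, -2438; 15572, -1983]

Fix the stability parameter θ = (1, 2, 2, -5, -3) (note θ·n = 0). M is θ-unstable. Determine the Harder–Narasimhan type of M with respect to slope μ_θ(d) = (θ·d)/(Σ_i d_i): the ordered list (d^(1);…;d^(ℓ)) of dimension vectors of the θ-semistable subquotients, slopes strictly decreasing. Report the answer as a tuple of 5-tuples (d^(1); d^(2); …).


Via rank(M_{q-1}∘⋯∘M_p): M ≅ I[1,2]^2, I[1,5]^2.
μ_θ-semistable layers: μ^(1)=2; μ^(2)=1; μ^(3)=-3/5

((0, 2, 0, 0, 0); (2, 0, 0, 0, 0); (2, 2, 2, 2, 2))


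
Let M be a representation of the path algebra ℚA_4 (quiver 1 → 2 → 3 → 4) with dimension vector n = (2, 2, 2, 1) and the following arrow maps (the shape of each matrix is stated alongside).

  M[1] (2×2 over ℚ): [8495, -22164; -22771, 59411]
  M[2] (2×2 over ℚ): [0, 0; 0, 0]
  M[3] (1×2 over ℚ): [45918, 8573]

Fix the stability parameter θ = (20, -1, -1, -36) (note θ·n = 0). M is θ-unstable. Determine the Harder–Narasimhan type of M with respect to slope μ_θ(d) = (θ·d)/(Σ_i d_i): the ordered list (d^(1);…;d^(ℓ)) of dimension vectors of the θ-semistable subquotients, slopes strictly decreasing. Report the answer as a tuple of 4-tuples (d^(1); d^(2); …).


Barcode: M ≅ I[1,2]^2, I[3,3], I[3,4]. HN layers by μ_θ (3 steps, strictly decreasing):
  μ^(1)=19/2; μ^(2)=-1; μ^(3)=-37/2

((2, 2, 0, 0); (0, 0, 1, 0); (0, 0, 1, 1))


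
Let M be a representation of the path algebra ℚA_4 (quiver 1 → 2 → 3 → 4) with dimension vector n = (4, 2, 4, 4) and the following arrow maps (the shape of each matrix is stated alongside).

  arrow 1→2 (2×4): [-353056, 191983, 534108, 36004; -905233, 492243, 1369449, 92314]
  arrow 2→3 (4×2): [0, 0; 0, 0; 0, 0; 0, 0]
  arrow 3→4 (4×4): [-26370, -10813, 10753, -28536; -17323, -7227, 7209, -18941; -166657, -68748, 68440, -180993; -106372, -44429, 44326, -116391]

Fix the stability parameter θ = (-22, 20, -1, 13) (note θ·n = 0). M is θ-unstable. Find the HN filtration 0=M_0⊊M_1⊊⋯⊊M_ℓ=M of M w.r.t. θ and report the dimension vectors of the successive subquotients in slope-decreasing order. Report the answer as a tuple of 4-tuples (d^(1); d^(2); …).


Interval decomposition of M: I[1,1]^2, I[1,2]^2, I[3,4]^4.
HN type (ℓ=4): μ^(1)=20; μ^(2)=13; μ^(3)=-1; μ^(4)=-22

((0, 2, 0, 0); (0, 0, 0, 4); (0, 0, 4, 0); (4, 0, 0, 0))


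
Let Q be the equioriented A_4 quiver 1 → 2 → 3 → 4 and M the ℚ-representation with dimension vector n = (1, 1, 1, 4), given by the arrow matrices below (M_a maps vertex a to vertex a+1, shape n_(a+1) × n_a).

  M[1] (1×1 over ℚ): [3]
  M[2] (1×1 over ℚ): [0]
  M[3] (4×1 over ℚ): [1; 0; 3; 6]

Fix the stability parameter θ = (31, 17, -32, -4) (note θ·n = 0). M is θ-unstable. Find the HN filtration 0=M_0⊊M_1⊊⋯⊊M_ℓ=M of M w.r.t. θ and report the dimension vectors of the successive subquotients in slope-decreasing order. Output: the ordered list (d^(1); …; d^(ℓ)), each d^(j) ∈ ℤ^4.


Barcode: M ≅ I[1,2], I[3,4], I[4,4]^3. HN layers by μ_θ (3 steps, strictly decreasing):
  μ^(1)=24; μ^(2)=-4; μ^(3)=-32

((1, 1, 0, 0); (0, 0, 0, 4); (0, 0, 1, 0))


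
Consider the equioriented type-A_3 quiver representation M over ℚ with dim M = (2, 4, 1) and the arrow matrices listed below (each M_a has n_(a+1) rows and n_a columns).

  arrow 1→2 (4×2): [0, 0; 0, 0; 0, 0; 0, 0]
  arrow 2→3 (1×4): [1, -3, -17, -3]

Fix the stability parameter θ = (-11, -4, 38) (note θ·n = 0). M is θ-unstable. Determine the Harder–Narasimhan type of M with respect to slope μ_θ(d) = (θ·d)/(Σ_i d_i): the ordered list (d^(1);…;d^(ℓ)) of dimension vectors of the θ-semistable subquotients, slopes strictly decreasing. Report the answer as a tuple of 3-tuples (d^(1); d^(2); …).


Interval decomposition of M: I[1,1]^2, I[2,2]^3, I[2,3].
HN type (ℓ=3): μ^(1)=38; μ^(2)=-4; μ^(3)=-11

((0, 0, 1); (0, 4, 0); (2, 0, 0))


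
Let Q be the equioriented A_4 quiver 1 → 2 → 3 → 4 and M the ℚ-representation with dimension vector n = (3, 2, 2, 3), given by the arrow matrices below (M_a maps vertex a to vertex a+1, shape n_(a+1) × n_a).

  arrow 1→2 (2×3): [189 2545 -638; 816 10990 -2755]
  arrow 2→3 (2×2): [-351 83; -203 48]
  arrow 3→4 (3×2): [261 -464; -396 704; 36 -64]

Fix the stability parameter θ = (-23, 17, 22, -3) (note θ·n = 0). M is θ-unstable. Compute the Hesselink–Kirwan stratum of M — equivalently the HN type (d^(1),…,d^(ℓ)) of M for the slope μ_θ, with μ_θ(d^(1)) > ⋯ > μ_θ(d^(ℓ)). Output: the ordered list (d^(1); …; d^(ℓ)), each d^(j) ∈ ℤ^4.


Interval decomposition of M: I[1,1], I[1,3], I[1,4], I[4,4]^2.
HN type (ℓ=5): μ^(1)=22; μ^(2)=17; μ^(3)=12; μ^(4)=-3; μ^(5)=-23

((0, 0, 1, 0); (0, 1, 0, 0); (0, 1, 1, 1); (0, 0, 0, 2); (3, 0, 0, 0))


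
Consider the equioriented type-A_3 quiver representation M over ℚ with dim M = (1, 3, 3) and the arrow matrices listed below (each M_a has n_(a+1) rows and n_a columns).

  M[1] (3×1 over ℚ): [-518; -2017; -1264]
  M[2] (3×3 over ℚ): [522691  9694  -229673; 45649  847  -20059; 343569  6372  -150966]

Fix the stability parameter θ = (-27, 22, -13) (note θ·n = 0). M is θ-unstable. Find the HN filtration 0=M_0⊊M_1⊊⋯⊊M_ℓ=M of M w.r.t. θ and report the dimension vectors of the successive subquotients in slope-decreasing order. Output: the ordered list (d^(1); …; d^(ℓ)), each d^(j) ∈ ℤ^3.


Interval decomposition of M: I[1,3], I[2,3]^2.
HN type (ℓ=2): μ^(1)=9/2; μ^(2)=-27

((0, 3, 3); (1, 0, 0))


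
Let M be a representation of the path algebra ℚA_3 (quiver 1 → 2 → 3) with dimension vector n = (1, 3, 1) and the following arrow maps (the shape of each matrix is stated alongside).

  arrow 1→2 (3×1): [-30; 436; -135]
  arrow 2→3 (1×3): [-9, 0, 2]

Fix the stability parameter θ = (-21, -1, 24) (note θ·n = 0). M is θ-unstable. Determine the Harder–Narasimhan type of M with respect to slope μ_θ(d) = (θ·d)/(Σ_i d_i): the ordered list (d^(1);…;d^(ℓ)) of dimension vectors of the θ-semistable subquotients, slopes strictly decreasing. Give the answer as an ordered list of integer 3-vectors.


Via rank(M_{q-1}∘⋯∘M_p): M ≅ I[1,2], I[2,2], I[2,3].
μ_θ-semistable layers: μ^(1)=24; μ^(2)=-1; μ^(3)=-21

((0, 0, 1); (0, 3, 0); (1, 0, 0))


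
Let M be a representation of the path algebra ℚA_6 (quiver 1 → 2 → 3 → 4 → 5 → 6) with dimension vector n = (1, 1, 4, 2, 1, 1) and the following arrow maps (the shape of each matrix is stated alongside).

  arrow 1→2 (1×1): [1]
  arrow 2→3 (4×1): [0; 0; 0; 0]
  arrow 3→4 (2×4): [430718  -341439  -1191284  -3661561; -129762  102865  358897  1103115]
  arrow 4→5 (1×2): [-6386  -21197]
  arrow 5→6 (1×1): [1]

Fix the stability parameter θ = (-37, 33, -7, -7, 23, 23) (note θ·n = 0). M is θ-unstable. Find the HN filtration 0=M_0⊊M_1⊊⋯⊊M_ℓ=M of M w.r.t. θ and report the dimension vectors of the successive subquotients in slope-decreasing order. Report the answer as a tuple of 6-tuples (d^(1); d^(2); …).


Barcode: M ≅ I[1,2], I[3,3]^2, I[3,4], I[3,6]. HN layers by μ_θ (4 steps, strictly decreasing):
  μ^(1)=33; μ^(2)=23; μ^(3)=-7; μ^(4)=-37

((0, 1, 0, 0, 0, 0); (0, 0, 0, 0, 1, 1); (0, 0, 4, 2, 0, 0); (1, 0, 0, 0, 0, 0))


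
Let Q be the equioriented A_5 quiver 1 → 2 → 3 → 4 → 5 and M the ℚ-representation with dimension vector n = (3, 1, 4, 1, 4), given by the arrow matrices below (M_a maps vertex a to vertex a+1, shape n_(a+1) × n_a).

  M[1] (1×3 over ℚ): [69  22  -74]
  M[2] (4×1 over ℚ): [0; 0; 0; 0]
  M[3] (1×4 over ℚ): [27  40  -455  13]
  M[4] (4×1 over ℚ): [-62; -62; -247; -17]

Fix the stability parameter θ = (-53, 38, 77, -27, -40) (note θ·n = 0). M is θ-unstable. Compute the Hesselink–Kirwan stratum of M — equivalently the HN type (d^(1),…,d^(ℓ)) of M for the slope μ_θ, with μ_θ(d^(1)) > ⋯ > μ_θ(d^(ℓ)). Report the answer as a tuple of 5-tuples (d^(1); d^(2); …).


Interval decomposition of M: I[1,1]^2, I[1,2], I[3,3]^3, I[3,5], I[5,5]^3.
HN type (ℓ=5): μ^(1)=77; μ^(2)=38; μ^(3)=10/3; μ^(4)=-40; μ^(5)=-53

((0, 0, 3, 0, 0); (0, 1, 0, 0, 0); (0, 0, 1, 1, 1); (0, 0, 0, 0, 3); (3, 0, 0, 0, 0))


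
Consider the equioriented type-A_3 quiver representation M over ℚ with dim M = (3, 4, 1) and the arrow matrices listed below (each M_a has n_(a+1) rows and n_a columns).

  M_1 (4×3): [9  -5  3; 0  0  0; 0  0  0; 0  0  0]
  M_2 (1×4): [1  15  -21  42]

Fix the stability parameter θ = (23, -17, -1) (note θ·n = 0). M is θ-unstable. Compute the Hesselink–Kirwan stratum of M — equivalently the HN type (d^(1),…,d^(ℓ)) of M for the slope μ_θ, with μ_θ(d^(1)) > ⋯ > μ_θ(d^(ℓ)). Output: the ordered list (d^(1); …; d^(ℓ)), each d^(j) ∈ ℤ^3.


Via rank(M_{q-1}∘⋯∘M_p): M ≅ I[1,1]^2, I[1,3], I[2,2]^3.
μ_θ-semistable layers: μ^(1)=23; μ^(2)=5/3; μ^(3)=-17

((2, 0, 0); (1, 1, 1); (0, 3, 0))


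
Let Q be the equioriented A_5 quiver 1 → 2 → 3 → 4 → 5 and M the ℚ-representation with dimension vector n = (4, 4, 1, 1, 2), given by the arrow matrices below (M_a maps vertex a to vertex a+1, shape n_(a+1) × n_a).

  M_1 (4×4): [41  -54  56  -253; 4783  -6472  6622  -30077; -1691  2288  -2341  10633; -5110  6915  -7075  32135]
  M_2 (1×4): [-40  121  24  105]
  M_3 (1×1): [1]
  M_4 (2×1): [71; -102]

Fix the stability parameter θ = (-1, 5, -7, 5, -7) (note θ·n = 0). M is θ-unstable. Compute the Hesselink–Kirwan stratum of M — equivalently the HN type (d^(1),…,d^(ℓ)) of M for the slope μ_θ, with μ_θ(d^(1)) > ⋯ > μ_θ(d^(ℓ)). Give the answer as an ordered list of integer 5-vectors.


Interval decomposition of M: I[1,1], I[1,2]^2, I[1,5], I[2,2], I[5,5].
HN type (ℓ=3): μ^(1)=5; μ^(2)=-1; μ^(3)=-7

((0, 3, 0, 0, 0); (4, 1, 1, 1, 1); (0, 0, 0, 0, 1))


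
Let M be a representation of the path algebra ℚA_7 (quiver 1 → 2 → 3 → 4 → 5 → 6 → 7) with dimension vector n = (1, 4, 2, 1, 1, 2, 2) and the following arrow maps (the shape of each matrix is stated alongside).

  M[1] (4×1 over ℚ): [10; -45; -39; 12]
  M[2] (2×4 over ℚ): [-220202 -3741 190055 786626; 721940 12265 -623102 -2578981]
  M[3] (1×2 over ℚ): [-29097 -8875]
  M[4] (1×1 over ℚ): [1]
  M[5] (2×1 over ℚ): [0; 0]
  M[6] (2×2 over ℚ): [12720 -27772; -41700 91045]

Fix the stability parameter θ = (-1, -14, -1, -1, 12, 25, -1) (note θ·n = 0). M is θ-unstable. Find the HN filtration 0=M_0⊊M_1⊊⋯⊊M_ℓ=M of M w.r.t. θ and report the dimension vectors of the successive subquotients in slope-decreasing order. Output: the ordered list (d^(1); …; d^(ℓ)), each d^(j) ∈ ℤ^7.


Via rank(M_{q-1}∘⋯∘M_p): M ≅ I[1,5], I[2,2]^2, I[2,3], I[6,6], I[6,7], I[7,7].
μ_θ-semistable layers: μ^(1)=25; μ^(2)=12; μ^(3)=-1; μ^(4)=-15/2; μ^(5)=-14

((0, 0, 0, 0, 0, 1, 0); (0, 0, 0, 0, 1, 1, 1); (0, 0, 2, 1, 0, 0, 1); (1, 1, 0, 0, 0, 0, 0); (0, 3, 0, 0, 0, 0, 0))


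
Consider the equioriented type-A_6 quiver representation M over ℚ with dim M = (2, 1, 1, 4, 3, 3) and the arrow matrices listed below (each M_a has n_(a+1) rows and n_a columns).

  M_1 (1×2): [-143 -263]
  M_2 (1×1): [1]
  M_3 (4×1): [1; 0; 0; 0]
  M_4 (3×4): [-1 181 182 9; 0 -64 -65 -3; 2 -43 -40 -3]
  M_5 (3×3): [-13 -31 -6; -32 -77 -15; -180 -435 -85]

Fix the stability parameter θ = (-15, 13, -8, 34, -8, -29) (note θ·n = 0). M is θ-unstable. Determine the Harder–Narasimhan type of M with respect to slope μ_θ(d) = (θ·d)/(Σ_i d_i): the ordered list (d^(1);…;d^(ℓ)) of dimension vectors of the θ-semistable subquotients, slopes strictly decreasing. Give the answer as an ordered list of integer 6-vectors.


Barcode: M ≅ I[1,1], I[1,6], I[4,4], I[4,5], I[4,6], I[6,6]. HN layers by μ_θ (6 steps, strictly decreasing):
  μ^(1)=34; μ^(2)=13; μ^(3)=2/5; μ^(4)=-1; μ^(5)=-15; μ^(6)=-29

((0, 0, 0, 1, 0, 0); (0, 0, 0, 1, 1, 0); (0, 1, 1, 1, 1, 1); (0, 0, 0, 1, 1, 1); (2, 0, 0, 0, 0, 0); (0, 0, 0, 0, 0, 1))


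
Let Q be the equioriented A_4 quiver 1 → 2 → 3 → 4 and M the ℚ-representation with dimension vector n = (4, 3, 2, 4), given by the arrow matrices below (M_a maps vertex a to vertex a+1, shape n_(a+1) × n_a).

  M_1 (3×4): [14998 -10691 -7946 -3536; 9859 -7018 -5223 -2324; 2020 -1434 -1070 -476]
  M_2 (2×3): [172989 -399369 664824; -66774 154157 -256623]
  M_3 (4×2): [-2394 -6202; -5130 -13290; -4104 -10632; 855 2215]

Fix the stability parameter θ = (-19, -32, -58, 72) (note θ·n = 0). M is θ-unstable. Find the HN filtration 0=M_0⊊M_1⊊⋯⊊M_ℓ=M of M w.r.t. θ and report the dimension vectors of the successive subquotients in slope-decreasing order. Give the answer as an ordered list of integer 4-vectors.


Via rank(M_{q-1}∘⋯∘M_p): M ≅ I[1,1], I[1,2], I[1,3], I[1,4], I[4,4]^3.
μ_θ-semistable layers: μ^(1)=72; μ^(2)=-19; μ^(3)=-51/2; μ^(4)=-109/3

((0, 0, 0, 4); (1, 0, 0, 0); (1, 1, 0, 0); (2, 2, 2, 0))


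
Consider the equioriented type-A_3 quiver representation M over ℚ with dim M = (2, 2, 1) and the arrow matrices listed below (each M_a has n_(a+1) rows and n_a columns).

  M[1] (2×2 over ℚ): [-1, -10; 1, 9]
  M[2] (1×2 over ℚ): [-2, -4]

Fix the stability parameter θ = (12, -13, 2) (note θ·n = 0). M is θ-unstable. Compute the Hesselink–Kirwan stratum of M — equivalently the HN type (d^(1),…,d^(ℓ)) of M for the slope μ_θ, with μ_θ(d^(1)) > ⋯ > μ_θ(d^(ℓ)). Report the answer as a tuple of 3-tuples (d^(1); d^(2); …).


Interval decomposition of M: I[1,2], I[1,3].
HN type (ℓ=2): μ^(1)=2; μ^(2)=-1/2

((0, 0, 1); (2, 2, 0))


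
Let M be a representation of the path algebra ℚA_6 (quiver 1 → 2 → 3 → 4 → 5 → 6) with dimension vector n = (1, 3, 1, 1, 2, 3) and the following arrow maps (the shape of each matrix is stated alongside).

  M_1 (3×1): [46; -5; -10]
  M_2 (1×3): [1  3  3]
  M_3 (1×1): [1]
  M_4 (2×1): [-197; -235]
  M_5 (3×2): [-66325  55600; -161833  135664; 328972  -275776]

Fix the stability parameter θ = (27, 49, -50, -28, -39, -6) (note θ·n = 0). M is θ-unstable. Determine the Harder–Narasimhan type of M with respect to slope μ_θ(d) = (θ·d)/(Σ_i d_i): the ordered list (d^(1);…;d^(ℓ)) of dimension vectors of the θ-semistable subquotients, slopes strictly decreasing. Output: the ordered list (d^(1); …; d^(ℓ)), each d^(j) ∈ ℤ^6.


Via rank(M_{q-1}∘⋯∘M_p): M ≅ I[1,6], I[2,2]^2, I[5,5], I[6,6]^2.
μ_θ-semistable layers: μ^(1)=49; μ^(2)=-6; μ^(3)=-41/5; μ^(4)=-39

((0, 2, 0, 0, 0, 0); (0, 0, 0, 0, 0, 3); (1, 1, 1, 1, 1, 0); (0, 0, 0, 0, 1, 0))


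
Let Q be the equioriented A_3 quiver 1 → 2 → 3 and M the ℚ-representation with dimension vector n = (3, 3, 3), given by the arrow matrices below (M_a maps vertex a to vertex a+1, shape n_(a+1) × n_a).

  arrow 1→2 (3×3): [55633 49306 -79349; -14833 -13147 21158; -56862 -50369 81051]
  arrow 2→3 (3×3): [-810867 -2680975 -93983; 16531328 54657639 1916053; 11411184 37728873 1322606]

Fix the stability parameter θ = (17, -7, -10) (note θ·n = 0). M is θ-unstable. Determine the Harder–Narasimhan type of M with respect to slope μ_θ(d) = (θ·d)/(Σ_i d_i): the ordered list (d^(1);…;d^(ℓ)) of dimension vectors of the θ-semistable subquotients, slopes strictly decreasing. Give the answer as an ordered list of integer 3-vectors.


Via rank(M_{q-1}∘⋯∘M_p): M ≅ I[1,1], I[1,3]^2, I[2,3].
μ_θ-semistable layers: μ^(1)=17; μ^(2)=0; μ^(3)=-17/2

((1, 0, 0); (2, 2, 2); (0, 1, 1))


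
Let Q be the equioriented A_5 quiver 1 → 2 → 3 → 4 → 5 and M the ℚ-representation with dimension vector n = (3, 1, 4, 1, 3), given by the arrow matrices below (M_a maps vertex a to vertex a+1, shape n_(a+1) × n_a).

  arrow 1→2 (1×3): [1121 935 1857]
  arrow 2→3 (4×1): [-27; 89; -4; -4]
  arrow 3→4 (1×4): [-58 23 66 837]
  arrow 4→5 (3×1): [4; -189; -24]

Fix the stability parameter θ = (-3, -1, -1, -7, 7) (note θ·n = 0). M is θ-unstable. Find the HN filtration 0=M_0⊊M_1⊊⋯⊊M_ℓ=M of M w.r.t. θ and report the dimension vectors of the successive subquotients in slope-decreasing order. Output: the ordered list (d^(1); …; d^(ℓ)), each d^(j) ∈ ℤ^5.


Via rank(M_{q-1}∘⋯∘M_p): M ≅ I[1,1]^2, I[1,5], I[3,3]^3, I[5,5]^2.
μ_θ-semistable layers: μ^(1)=7; μ^(2)=-1; μ^(3)=-3

((0, 0, 0, 0, 3); (0, 0, 3, 0, 0); (3, 1, 1, 1, 0))


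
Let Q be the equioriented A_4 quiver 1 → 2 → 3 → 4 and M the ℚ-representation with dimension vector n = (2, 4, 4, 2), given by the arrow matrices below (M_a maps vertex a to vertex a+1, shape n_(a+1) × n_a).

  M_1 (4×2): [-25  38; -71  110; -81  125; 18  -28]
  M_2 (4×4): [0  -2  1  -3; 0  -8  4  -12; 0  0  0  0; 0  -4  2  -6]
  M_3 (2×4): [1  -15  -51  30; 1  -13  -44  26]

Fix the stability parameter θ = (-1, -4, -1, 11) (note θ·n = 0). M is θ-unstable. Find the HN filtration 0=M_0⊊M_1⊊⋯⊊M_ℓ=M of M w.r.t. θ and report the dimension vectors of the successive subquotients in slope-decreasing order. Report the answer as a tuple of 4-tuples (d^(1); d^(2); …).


Barcode: M ≅ I[1,2], I[1,4], I[2,2]^2, I[3,3]^2, I[3,4]. HN layers by μ_θ (4 steps, strictly decreasing):
  μ^(1)=11; μ^(2)=-1; μ^(3)=-5/2; μ^(4)=-4

((0, 0, 0, 2); (0, 0, 4, 0); (2, 2, 0, 0); (0, 2, 0, 0))


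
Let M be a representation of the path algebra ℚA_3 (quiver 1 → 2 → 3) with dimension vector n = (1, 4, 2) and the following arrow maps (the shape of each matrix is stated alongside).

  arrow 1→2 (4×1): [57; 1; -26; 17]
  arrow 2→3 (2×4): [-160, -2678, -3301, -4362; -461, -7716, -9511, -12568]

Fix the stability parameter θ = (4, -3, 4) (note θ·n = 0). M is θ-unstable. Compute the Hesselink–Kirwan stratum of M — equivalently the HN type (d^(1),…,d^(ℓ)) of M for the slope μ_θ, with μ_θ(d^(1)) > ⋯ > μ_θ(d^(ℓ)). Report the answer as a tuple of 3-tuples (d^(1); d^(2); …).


Via rank(M_{q-1}∘⋯∘M_p): M ≅ I[1,3], I[2,2]^2, I[2,3].
μ_θ-semistable layers: μ^(1)=4; μ^(2)=1/2; μ^(3)=-3

((0, 0, 2); (1, 1, 0); (0, 3, 0))


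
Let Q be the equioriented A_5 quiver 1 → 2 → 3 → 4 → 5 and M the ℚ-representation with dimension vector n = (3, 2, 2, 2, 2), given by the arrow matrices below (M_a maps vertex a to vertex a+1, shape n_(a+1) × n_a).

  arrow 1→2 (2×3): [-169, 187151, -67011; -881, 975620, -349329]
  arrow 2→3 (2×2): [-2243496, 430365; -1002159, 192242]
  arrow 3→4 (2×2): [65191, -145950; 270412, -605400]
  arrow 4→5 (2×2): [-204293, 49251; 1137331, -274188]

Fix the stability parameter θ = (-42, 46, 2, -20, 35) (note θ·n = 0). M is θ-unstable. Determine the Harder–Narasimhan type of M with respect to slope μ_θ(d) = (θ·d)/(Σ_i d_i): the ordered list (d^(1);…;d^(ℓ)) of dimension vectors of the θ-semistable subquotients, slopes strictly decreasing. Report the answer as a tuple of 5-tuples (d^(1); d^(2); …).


Via rank(M_{q-1}∘⋯∘M_p): M ≅ I[1,1], I[1,3], I[1,5], I[4,5].
μ_θ-semistable layers: μ^(1)=35; μ^(2)=24; μ^(3)=28/3; μ^(4)=-20; μ^(5)=-42

((0, 0, 0, 0, 2); (0, 1, 1, 0, 0); (0, 1, 1, 1, 0); (0, 0, 0, 1, 0); (3, 0, 0, 0, 0))


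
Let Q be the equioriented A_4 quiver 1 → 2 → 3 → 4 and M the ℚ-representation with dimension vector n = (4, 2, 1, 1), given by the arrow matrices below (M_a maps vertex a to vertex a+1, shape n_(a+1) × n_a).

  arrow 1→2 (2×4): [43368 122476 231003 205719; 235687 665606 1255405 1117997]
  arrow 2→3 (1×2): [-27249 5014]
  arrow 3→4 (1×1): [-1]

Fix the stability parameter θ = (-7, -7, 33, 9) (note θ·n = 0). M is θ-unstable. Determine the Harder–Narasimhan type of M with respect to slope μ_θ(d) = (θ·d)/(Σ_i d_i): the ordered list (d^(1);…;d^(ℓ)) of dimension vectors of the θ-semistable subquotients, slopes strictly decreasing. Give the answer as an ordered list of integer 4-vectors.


Barcode: M ≅ I[1,1]^2, I[1,2], I[1,4]. HN layers by μ_θ (2 steps, strictly decreasing):
  μ^(1)=21; μ^(2)=-7

((0, 0, 1, 1); (4, 2, 0, 0))


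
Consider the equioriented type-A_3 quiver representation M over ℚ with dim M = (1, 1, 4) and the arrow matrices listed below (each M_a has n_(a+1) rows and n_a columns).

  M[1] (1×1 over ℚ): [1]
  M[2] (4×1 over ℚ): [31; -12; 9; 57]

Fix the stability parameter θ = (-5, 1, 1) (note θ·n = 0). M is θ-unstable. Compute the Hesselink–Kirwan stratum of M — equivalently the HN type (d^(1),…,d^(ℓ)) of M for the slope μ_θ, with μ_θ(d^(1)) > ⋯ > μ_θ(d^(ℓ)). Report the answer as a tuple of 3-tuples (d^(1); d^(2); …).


Interval decomposition of M: I[1,3], I[3,3]^3.
HN type (ℓ=2): μ^(1)=1; μ^(2)=-5

((0, 1, 4); (1, 0, 0))


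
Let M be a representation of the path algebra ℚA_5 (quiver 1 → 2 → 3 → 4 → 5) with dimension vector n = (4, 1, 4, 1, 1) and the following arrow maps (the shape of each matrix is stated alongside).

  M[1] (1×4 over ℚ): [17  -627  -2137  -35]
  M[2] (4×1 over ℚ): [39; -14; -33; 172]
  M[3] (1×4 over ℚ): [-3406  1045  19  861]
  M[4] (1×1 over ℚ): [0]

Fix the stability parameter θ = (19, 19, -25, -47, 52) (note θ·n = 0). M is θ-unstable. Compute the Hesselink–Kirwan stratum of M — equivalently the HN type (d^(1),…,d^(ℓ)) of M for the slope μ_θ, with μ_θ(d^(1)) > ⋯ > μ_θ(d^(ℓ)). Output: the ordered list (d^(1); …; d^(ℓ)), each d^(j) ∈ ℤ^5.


Via rank(M_{q-1}∘⋯∘M_p): M ≅ I[1,1]^3, I[1,4], I[3,3]^3, I[5,5].
μ_θ-semistable layers: μ^(1)=52; μ^(2)=19; μ^(3)=-17/2; μ^(4)=-25

((0, 0, 0, 0, 1); (3, 0, 0, 0, 0); (1, 1, 1, 1, 0); (0, 0, 3, 0, 0))


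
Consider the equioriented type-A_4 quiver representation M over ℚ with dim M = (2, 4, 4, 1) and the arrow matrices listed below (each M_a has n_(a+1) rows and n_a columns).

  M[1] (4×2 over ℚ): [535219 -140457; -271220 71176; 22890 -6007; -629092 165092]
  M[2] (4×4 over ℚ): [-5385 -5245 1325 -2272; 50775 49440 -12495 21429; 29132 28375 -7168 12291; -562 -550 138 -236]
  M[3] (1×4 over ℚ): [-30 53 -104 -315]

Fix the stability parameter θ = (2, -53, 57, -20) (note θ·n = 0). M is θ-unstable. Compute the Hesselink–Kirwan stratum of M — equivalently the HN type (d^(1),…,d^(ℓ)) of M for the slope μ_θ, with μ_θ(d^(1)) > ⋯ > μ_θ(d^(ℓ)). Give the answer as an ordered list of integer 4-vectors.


Via rank(M_{q-1}∘⋯∘M_p): M ≅ I[1,2], I[1,4], I[2,2], I[2,3], I[3,3]^2.
μ_θ-semistable layers: μ^(1)=57; μ^(2)=37/2; μ^(3)=-51/2; μ^(4)=-53

((0, 0, 3, 0); (0, 0, 1, 1); (2, 2, 0, 0); (0, 2, 0, 0))


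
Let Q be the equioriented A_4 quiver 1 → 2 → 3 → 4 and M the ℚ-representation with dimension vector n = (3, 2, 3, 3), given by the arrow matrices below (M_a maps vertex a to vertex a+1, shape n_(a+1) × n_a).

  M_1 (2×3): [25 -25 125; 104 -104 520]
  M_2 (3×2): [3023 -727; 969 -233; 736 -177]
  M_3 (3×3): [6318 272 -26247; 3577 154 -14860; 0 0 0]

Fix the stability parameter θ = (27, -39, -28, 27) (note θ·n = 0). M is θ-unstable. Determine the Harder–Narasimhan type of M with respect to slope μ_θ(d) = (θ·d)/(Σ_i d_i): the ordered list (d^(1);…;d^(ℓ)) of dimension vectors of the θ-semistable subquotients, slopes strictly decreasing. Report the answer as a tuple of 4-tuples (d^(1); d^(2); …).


Via rank(M_{q-1}∘⋯∘M_p): M ≅ I[1,1]^2, I[1,4], I[2,4], I[3,3], I[4,4].
μ_θ-semistable layers: μ^(1)=27; μ^(2)=-40/3; μ^(3)=-28; μ^(4)=-39

((2, 0, 0, 3); (1, 1, 1, 0); (0, 0, 2, 0); (0, 1, 0, 0))


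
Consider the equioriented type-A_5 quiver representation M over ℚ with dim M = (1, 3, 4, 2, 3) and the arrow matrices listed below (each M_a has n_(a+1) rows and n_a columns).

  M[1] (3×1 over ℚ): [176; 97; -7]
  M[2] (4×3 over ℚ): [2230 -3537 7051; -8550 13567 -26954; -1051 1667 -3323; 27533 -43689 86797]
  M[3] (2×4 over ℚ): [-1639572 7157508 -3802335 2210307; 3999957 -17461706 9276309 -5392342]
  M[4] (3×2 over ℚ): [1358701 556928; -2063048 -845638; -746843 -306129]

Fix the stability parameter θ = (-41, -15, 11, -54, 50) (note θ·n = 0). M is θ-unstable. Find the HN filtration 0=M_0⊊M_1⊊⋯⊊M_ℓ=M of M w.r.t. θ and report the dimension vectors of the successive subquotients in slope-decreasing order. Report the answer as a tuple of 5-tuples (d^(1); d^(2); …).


Interval decomposition of M: I[1,3], I[2,3], I[2,5], I[3,5], I[5,5].
HN type (ℓ=6): μ^(1)=50; μ^(2)=11; μ^(3)=-15; μ^(4)=-58/3; μ^(5)=-43/2; μ^(6)=-41

((0, 0, 0, 0, 3); (0, 0, 2, 0, 0); (0, 2, 0, 0, 0); (0, 1, 1, 1, 0); (0, 0, 1, 1, 0); (1, 0, 0, 0, 0))


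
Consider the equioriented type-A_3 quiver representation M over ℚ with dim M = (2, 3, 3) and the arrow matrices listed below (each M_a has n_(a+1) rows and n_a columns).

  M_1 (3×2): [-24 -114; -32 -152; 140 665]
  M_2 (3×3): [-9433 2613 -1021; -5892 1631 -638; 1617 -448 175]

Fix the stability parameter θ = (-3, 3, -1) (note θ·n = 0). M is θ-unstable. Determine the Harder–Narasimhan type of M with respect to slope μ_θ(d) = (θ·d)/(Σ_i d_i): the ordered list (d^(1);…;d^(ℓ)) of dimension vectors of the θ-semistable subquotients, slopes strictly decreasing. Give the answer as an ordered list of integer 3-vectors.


Interval decomposition of M: I[1,1], I[1,3], I[2,2], I[2,3], I[3,3].
HN type (ℓ=4): μ^(1)=3; μ^(2)=1; μ^(3)=-1; μ^(4)=-3

((0, 1, 0); (0, 2, 2); (0, 0, 1); (2, 0, 0))


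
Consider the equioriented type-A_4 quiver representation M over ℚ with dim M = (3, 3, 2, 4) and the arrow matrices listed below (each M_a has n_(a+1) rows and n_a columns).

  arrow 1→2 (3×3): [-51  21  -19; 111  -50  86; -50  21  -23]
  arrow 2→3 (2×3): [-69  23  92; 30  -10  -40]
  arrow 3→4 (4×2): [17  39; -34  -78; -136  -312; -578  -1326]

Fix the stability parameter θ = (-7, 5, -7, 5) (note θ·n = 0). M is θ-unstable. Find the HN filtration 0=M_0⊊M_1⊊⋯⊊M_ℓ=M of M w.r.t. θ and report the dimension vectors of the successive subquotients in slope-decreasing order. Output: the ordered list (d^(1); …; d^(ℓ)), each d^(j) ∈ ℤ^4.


Barcode: M ≅ I[1,2]^2, I[1,4], I[3,3], I[4,4]^3. HN layers by μ_θ (3 steps, strictly decreasing):
  μ^(1)=5; μ^(2)=-1; μ^(3)=-7

((0, 2, 0, 4); (0, 1, 1, 0); (3, 0, 1, 0))


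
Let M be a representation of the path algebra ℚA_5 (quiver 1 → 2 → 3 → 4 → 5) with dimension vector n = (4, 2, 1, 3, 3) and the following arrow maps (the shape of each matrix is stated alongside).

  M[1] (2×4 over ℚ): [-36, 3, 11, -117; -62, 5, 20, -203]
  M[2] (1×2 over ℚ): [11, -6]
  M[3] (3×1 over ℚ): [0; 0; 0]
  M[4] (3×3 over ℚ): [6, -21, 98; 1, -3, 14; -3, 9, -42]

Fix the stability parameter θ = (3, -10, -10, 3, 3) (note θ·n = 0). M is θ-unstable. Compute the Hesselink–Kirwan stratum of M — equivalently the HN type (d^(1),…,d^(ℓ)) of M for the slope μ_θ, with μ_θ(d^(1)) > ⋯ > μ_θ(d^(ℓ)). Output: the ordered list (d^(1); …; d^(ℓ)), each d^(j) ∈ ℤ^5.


Interval decomposition of M: I[1,1]^2, I[1,2], I[1,3], I[4,4], I[4,5]^2, I[5,5].
HN type (ℓ=3): μ^(1)=3; μ^(2)=-7/2; μ^(3)=-17/3

((2, 0, 0, 3, 3); (1, 1, 0, 0, 0); (1, 1, 1, 0, 0))


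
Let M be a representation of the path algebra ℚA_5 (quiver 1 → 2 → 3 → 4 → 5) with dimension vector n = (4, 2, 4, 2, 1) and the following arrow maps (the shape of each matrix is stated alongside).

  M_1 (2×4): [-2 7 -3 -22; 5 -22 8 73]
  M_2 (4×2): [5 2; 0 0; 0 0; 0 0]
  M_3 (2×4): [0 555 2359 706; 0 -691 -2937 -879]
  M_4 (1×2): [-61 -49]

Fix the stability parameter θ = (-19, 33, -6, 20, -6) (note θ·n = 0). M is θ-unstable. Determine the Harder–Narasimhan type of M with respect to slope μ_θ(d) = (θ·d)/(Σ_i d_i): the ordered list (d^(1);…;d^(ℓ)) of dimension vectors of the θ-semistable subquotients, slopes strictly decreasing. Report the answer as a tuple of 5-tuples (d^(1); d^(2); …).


Barcode: M ≅ I[1,1]^2, I[1,2], I[1,3], I[3,3], I[3,4], I[3,5]. HN layers by μ_θ (6 steps, strictly decreasing):
  μ^(1)=33; μ^(2)=20; μ^(3)=27/2; μ^(4)=7; μ^(5)=-6; μ^(6)=-19

((0, 1, 0, 0, 0); (0, 0, 0, 1, 0); (0, 1, 1, 0, 0); (0, 0, 0, 1, 1); (0, 0, 3, 0, 0); (4, 0, 0, 0, 0))


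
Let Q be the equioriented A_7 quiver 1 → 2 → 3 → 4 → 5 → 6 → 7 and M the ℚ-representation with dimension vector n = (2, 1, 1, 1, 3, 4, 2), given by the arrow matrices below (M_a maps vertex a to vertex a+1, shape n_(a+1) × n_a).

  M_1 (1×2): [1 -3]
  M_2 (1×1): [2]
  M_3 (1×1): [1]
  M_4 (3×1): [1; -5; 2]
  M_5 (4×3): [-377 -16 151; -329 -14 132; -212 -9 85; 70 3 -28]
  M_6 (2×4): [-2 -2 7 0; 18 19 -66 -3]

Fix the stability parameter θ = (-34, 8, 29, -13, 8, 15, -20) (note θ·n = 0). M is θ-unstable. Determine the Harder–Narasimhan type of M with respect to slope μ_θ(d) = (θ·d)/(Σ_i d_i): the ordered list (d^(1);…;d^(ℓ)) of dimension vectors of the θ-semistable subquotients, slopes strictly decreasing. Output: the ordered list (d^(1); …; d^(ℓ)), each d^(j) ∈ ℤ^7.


Barcode: M ≅ I[1,1], I[1,7], I[5,6], I[5,7], I[6,6]. HN layers by μ_θ (5 steps, strictly decreasing):
  μ^(1)=15; μ^(2)=8; μ^(3)=9/2; μ^(4)=1; μ^(5)=-34

((0, 0, 0, 0, 0, 2, 0); (0, 0, 0, 0, 1, 0, 0); (0, 1, 1, 1, 1, 1, 1); (0, 0, 0, 0, 1, 1, 1); (2, 0, 0, 0, 0, 0, 0))


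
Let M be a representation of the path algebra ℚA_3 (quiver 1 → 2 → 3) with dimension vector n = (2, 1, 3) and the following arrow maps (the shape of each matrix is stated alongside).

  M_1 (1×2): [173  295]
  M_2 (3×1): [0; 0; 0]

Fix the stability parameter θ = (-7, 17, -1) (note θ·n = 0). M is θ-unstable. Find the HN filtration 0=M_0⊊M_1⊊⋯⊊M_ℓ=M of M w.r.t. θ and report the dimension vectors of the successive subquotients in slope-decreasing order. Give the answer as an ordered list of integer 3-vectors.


Interval decomposition of M: I[1,1], I[1,2], I[3,3]^3.
HN type (ℓ=3): μ^(1)=17; μ^(2)=-1; μ^(3)=-7

((0, 1, 0); (0, 0, 3); (2, 0, 0))


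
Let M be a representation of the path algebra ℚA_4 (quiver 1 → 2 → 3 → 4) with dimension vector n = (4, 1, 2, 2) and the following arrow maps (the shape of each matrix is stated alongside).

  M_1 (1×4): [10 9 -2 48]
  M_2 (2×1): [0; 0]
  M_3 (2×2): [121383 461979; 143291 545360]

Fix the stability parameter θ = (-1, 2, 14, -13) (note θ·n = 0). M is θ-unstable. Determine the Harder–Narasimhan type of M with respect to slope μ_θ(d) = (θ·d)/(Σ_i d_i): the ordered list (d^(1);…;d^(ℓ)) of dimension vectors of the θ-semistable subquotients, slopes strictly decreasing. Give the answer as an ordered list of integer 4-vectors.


Via rank(M_{q-1}∘⋯∘M_p): M ≅ I[1,1]^3, I[1,2], I[3,4]^2.
μ_θ-semistable layers: μ^(1)=2; μ^(2)=1/2; μ^(3)=-1

((0, 1, 0, 0); (0, 0, 2, 2); (4, 0, 0, 0))


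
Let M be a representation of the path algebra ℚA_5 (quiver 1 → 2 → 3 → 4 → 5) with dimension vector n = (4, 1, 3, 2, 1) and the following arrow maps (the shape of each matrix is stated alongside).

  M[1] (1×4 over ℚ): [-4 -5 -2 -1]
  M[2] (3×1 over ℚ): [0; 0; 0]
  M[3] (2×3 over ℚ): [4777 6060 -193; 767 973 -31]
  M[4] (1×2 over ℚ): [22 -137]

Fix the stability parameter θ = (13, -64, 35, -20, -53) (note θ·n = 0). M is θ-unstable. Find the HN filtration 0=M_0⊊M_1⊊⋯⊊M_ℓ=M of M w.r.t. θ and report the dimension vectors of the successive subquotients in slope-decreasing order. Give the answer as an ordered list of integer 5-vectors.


Interval decomposition of M: I[1,1]^3, I[1,2], I[3,3], I[3,4], I[3,5].
HN type (ℓ=5): μ^(1)=35; μ^(2)=13; μ^(3)=15/2; μ^(4)=-38/3; μ^(5)=-51/2

((0, 0, 1, 0, 0); (3, 0, 0, 0, 0); (0, 0, 1, 1, 0); (0, 0, 1, 1, 1); (1, 1, 0, 0, 0))


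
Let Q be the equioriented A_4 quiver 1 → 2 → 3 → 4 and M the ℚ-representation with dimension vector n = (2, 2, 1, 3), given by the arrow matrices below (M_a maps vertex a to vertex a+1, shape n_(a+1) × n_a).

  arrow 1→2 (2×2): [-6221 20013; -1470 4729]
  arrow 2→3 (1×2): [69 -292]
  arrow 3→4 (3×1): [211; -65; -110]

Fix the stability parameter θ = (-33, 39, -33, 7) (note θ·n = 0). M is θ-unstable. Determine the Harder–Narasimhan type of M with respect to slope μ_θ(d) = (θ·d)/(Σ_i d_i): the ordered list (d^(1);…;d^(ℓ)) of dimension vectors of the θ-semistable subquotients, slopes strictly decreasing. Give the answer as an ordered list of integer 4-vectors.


Interval decomposition of M: I[1,2], I[1,4], I[4,4]^2.
HN type (ℓ=4): μ^(1)=39; μ^(2)=7; μ^(3)=3; μ^(4)=-33

((0, 1, 0, 0); (0, 0, 0, 3); (0, 1, 1, 0); (2, 0, 0, 0))
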